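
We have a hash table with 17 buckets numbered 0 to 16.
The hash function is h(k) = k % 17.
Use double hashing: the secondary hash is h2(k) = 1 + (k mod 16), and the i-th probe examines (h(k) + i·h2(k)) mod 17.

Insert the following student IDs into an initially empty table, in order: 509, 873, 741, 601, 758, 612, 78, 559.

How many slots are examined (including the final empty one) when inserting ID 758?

509 hashes to 16; slot 16 is free -> place at 16.
873 hashes to 6; slot 6 is free -> place at 6.
741 hashes to 10; slot 10 is free -> place at 10.
601 hashes to 6, h2=10; 6,16 taken -> place at 9.
758 hashes to 10, h2=7; 10 taken -> place at 0.
612 hashes to 0, h2=5; 0 taken -> place at 5.
78 hashes to 10, h2=15; 10 taken -> place at 8.
559 hashes to 15; slot 15 is free -> place at 15.
Table: [758, ., ., ., ., 612, 873, ., 78, 601, 741, ., ., ., ., 559, 509]

2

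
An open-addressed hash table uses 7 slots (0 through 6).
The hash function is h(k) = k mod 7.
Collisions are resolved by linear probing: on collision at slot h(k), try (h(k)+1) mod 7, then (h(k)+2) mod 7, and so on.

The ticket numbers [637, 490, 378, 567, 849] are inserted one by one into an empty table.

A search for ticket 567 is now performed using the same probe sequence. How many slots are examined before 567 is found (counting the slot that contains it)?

637: h=0 -> slot 0
490: h=0, probe 0,1 -> slot 1
378: h=0, probe 0,1,2 -> slot 2
567: h=0, probe 0,1,2,3 -> slot 3
849: h=2, probe 2,3,4 -> slot 4
Table: [637, 490, 378, 567, 849, ., .]
Lookup 567: h=0, probe 0,1,2,3 → found at 3.

4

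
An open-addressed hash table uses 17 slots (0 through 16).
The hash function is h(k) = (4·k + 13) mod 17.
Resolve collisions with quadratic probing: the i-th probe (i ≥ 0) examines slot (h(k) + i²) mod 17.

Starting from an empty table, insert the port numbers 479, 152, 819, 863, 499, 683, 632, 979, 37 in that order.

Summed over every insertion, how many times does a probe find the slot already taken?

14

Insert 479: h=8, slot 8 empty -> index 8.
Insert 152: h=9, slot 9 empty -> index 9.
Insert 819: h=8, slots 8,9 occupied -> index 12.
Insert 863: h=14, slot 14 empty -> index 14.
Insert 499: h=3, slot 3 empty -> index 3.
Insert 683: h=8, slots 8,9,12 occupied -> index 0.
Insert 632: h=8, slots 8,9,12,0 occupied -> index 7.
Insert 979: h=2, slot 2 empty -> index 2.
Insert 37: h=8, slots 8,9,12,0,7 occupied -> index 16.
Table: [683, —, 979, 499, —, —, —, 632, 479, 152, —, —, 819, —, 863, —, 37]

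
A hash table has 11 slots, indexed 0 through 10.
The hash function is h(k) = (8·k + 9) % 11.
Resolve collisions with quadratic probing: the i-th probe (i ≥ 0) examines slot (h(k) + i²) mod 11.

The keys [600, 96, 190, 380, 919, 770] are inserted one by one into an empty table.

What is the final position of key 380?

3

Insert 600: h=2, slot 2 empty → index 2.
Insert 96: h=7, slot 7 empty → index 7.
Insert 190: h=0, slot 0 empty → index 0.
Insert 380: h=2, slot 2 occupied → index 3.
Insert 919: h=2, slots 2,3 occupied → index 6.
Insert 770: h=9, slot 9 empty → index 9.
Table: [190, _, 600, 380, _, _, 919, 96, _, 770, _]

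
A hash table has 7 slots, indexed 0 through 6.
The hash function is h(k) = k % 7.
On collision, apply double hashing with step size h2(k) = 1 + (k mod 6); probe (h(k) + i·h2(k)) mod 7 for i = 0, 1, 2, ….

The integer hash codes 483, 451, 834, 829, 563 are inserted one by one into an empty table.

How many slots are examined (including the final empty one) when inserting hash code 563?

2

Insert 483: h=0, slot 0 empty -> index 0.
Insert 451: h=3, slot 3 empty -> index 3.
Insert 834: h=1, slot 1 empty -> index 1.
Insert 829: h=3, h2=2, slot 3 occupied -> index 5.
Insert 563: h=3, h2=6, slot 3 occupied -> index 2.
Table: [483, 834, 563, 451, _, 829, _]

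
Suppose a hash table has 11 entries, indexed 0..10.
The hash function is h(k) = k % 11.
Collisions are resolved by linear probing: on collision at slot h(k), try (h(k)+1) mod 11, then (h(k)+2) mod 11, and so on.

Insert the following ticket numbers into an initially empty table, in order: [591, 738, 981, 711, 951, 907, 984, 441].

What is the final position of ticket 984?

9

Insert 591: h=8, slot 8 empty → index 8.
Insert 738: h=1, slot 1 empty → index 1.
Insert 981: h=2, slot 2 empty → index 2.
Insert 711: h=7, slot 7 empty → index 7.
Insert 951: h=5, slot 5 empty → index 5.
Insert 907: h=5, slot 5 occupied → index 6.
Insert 984: h=5, slots 5,6,7,8 occupied → index 9.
Insert 441: h=1, slots 1,2 occupied → index 3.
Table: [., 738, 981, 441, ., 951, 907, 711, 591, 984, .]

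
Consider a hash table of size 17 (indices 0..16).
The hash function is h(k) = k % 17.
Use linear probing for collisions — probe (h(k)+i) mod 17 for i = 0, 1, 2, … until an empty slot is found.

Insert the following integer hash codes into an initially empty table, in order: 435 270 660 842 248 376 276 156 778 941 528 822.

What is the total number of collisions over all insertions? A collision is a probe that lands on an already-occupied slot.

Insert 435: h=10, slot 10 empty → index 10.
Insert 270: h=15, slot 15 empty → index 15.
Insert 660: h=14, slot 14 empty → index 14.
Insert 842: h=9, slot 9 empty → index 9.
Insert 248: h=10, slot 10 occupied → index 11.
Insert 376: h=2, slot 2 empty → index 2.
Insert 276: h=4, slot 4 empty → index 4.
Insert 156: h=3, slot 3 empty → index 3.
Insert 778: h=13, slot 13 empty → index 13.
Insert 941: h=6, slot 6 empty → index 6.
Insert 528: h=1, slot 1 empty → index 1.
Insert 822: h=6, slot 6 occupied → index 7.
Table: [-, 528, 376, 156, 276, -, 941, 822, -, 842, 435, 248, -, 778, 660, 270, -]

2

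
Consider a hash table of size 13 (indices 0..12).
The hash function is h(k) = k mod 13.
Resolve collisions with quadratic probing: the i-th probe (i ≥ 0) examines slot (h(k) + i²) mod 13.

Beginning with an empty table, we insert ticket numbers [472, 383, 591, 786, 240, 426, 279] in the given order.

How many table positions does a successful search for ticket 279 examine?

Insert 472: h=4, slot 4 empty → index 4.
Insert 383: h=6, slot 6 empty → index 6.
Insert 591: h=6, slot 6 occupied → index 7.
Insert 786: h=6, slots 6,7 occupied → index 10.
Insert 240: h=6, slots 6,7,10 occupied → index 2.
Insert 426: h=10, slot 10 occupied → index 11.
Insert 279: h=6, slots 6,7,10,2 occupied → index 9.
Table: [∅, ∅, 240, ∅, 472, ∅, 383, 591, ∅, 279, 786, 426, ∅]
Lookup 279: h=6, probe 6,7,10,2,9 → found at 9.

5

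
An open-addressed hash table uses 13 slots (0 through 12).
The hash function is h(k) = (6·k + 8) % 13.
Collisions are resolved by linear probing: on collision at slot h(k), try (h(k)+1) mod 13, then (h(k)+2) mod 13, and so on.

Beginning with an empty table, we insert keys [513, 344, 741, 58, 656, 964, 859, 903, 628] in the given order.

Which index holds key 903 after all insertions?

11

Insert 513: h=5, slot 5 empty -> index 5.
Insert 344: h=5, slot 5 occupied -> index 6.
Insert 741: h=8, slot 8 empty -> index 8.
Insert 58: h=5, slots 5,6 occupied -> index 7.
Insert 656: h=5, slots 5,6,7,8 occupied -> index 9.
Insert 964: h=7, slots 7,8,9 occupied -> index 10.
Insert 859: h=1, slot 1 empty -> index 1.
Insert 903: h=5, slots 5,6,7,8,9,10 occupied -> index 11.
Insert 628: h=6, slots 6,7,8,9,10,11 occupied -> index 12.
Table: [_, 859, _, _, _, 513, 344, 58, 741, 656, 964, 903, 628]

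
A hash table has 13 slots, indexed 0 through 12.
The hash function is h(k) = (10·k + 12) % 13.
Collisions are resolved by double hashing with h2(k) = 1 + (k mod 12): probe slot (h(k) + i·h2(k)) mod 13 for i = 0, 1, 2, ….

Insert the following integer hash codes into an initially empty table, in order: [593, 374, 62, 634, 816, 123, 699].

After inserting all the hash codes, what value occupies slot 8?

374

Insert 593: h=1, slot 1 empty => index 1.
Insert 374: h=8, slot 8 empty => index 8.
Insert 62: h=8, h2=3, slot 8 occupied => index 11.
Insert 634: h=8, h2=11, slot 8 occupied => index 6.
Insert 816: h=8, h2=1, slot 8 occupied => index 9.
Insert 123: h=7, slot 7 empty => index 7.
Insert 699: h=8, h2=4, slot 8 occupied => index 12.
Table: [_, 593, _, _, _, _, 634, 123, 374, 816, _, 62, 699]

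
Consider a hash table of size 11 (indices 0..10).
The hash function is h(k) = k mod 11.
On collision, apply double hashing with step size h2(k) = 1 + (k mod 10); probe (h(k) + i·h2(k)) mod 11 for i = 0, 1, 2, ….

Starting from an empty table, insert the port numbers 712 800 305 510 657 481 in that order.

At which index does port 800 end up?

712: h=8 → slot 8
800: h=8, h2=1, probe 8,9 → slot 9
305: h=8, h2=6, probe 8,3 → slot 3
510: h=4 → slot 4
657: h=8, h2=8, probe 8,5 → slot 5
481: h=8, h2=2, probe 8,10 → slot 10
Table: [-, -, -, 305, 510, 657, -, -, 712, 800, 481]

9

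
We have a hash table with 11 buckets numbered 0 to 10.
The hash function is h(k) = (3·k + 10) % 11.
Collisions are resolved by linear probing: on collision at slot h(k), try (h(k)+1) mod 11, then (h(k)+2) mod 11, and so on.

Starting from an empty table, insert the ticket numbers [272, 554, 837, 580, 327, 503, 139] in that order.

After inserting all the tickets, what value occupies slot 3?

580

272: h=1 → slot 1
554: h=0 → slot 0
837: h=2 → slot 2
580: h=1, probe 1,2,3 → slot 3
327: h=1, probe 1,2,3,4 → slot 4
503: h=1, probe 1,2,3,4,5 → slot 5
139: h=9 → slot 9
Table: [554, 272, 837, 580, 327, 503, -, -, -, 139, -]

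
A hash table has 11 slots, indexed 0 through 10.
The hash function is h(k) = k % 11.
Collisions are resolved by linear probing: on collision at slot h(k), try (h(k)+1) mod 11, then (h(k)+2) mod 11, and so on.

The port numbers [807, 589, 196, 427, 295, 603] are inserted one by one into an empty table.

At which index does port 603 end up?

1

807 hashes to 4; slot 4 is free → place at 4.
589 hashes to 6; slot 6 is free → place at 6.
196 hashes to 9; slot 9 is free → place at 9.
427 hashes to 9; 9 taken → place at 10.
295 hashes to 9; 9,10 taken → place at 0.
603 hashes to 9; 9,10,0 taken → place at 1.
Table: [295, 603, -, -, 807, -, 589, -, -, 196, 427]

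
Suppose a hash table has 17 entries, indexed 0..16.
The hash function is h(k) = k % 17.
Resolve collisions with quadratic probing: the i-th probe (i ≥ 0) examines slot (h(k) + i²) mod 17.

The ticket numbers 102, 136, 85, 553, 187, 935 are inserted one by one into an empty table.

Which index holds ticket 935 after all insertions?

102: h=0 → slot 0
136: h=0, probe 0,1 → slot 1
85: h=0, probe 0,1,4 → slot 4
553: h=9 → slot 9
187: h=0, probe 0,1,4,9,16 → slot 16
935: h=0, probe 0,1,4,9,16,8 → slot 8
Table: [102, 136, -, -, 85, -, -, -, 935, 553, -, -, -, -, -, -, 187]

8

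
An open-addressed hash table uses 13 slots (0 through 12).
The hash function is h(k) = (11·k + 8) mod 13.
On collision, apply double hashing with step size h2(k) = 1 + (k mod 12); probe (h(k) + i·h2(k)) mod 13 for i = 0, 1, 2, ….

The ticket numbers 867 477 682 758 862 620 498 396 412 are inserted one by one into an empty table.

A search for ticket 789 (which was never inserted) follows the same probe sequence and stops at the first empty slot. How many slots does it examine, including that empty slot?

867: h=3 -> slot 3
477: h=3, h2=10, probe 3,0 -> slot 0
682: h=9 -> slot 9
758: h=0, h2=3, probe 0,3,6 -> slot 6
862: h=0, h2=11, probe 0,11 -> slot 11
620: h=3, h2=9, probe 3,12 -> slot 12
498: h=0, h2=7, probe 0,7 -> slot 7
396: h=9, h2=1, probe 9,10 -> slot 10
412: h=3, h2=5, probe 3,8 -> slot 8
Table: [477, ∅, ∅, 867, ∅, ∅, 758, 498, 412, 682, 396, 862, 620]
Lookup 789: h=3, h2=10, probe 3,0,10,7,4 → slot 4 empty, not found.

5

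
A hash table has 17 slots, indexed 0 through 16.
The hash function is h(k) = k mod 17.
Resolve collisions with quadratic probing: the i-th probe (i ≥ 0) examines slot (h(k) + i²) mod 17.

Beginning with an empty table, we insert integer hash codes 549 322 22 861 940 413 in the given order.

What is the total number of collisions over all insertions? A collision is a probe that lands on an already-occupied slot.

6

549 hashes to 5; slot 5 is free => place at 5.
322 hashes to 16; slot 16 is free => place at 16.
22 hashes to 5; 5 taken => place at 6.
861 hashes to 11; slot 11 is free => place at 11.
940 hashes to 5; 5,6 taken => place at 9.
413 hashes to 5; 5,6,9 taken => place at 14.
Table: [—, —, —, —, —, 549, 22, —, —, 940, —, 861, —, —, 413, —, 322]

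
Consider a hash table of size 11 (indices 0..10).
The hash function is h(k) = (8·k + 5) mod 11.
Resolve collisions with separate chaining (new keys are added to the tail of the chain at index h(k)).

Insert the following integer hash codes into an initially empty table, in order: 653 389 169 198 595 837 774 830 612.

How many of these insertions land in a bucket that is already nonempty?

653 → bucket 4
389 → bucket 4 (collision)
169 → bucket 4 (collision)
198 → bucket 5
595 → bucket 2
837 → bucket 2 (collision)
774 → bucket 4 (collision)
830 → bucket 1
612 → bucket 6
Final buckets:
0: _
1: 830
2: 595 -> 837
3: _
4: 653 -> 389 -> 169 -> 774
5: 198
6: 612
7: _
8: _
9: _
10: _

4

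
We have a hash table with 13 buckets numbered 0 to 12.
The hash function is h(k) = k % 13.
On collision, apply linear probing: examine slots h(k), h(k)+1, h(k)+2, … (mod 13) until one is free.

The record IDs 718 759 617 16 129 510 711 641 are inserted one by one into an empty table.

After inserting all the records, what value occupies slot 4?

16

718: h=3 → slot 3
759: h=5 → slot 5
617: h=6 → slot 6
16: h=3, probe 3,4 → slot 4
129: h=12 → slot 12
510: h=3, probe 3,4,5,6,7 → slot 7
711: h=9 → slot 9
641: h=4, probe 4,5,6,7,8 → slot 8
Table: [_, _, _, 718, 16, 759, 617, 510, 641, 711, _, _, 129]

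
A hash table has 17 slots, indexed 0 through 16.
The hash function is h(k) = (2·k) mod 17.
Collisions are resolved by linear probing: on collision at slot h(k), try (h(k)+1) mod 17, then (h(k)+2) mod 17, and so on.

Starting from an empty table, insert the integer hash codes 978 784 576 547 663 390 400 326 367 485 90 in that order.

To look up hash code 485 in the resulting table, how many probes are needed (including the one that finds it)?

978 hashes to 1; slot 1 is free -> place at 1.
784 hashes to 4; slot 4 is free -> place at 4.
576 hashes to 13; slot 13 is free -> place at 13.
547 hashes to 6; slot 6 is free -> place at 6.
663 hashes to 0; slot 0 is free -> place at 0.
390 hashes to 15; slot 15 is free -> place at 15.
400 hashes to 1; 1 taken -> place at 2.
326 hashes to 6; 6 taken -> place at 7.
367 hashes to 3; slot 3 is free -> place at 3.
485 hashes to 1; 1,2,3,4 taken -> place at 5.
90 hashes to 10; slot 10 is free -> place at 10.
Table: [663, 978, 400, 367, 784, 485, 547, 326, —, —, 90, —, —, 576, —, 390, —]
Lookup 485: h=1, probe 1,2,3,4,5 → found at 5.

5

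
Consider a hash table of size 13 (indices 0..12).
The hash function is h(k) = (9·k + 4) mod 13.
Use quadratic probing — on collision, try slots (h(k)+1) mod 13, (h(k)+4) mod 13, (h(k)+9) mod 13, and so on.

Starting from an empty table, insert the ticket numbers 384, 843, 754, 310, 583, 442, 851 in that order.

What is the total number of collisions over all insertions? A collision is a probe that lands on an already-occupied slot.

384 hashes to 2; slot 2 is free => place at 2.
843 hashes to 12; slot 12 is free => place at 12.
754 hashes to 4; slot 4 is free => place at 4.
310 hashes to 12; 12 taken => place at 0.
583 hashes to 12; 12,0 taken => place at 3.
442 hashes to 4; 4 taken => place at 5.
851 hashes to 6; slot 6 is free => place at 6.
Table: [310, _, 384, 583, 754, 442, 851, _, _, _, _, _, 843]

4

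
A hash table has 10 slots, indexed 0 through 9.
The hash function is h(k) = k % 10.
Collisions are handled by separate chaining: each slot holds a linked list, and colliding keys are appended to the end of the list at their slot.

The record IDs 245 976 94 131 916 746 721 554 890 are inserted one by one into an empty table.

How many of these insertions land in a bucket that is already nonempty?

4

245 -> bucket 5
976 -> bucket 6
94 -> bucket 4
131 -> bucket 1
916 -> bucket 6 (collision)
746 -> bucket 6 (collision)
721 -> bucket 1 (collision)
554 -> bucket 4 (collision)
890 -> bucket 0
Final buckets:
0: 890
1: 131 -> 721
2: ∅
3: ∅
4: 94 -> 554
5: 245
6: 976 -> 916 -> 746
7: ∅
8: ∅
9: ∅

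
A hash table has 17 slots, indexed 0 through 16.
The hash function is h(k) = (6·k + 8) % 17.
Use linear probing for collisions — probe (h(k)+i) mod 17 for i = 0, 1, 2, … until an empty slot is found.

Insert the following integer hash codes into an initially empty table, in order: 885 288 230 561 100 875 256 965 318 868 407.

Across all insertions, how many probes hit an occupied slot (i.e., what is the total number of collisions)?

4

Insert 885: h=14, slot 14 empty => index 14.
Insert 288: h=2, slot 2 empty => index 2.
Insert 230: h=11, slot 11 empty => index 11.
Insert 561: h=8, slot 8 empty => index 8.
Insert 100: h=13, slot 13 empty => index 13.
Insert 875: h=5, slot 5 empty => index 5.
Insert 256: h=14, slot 14 occupied => index 15.
Insert 965: h=1, slot 1 empty => index 1.
Insert 318: h=12, slot 12 empty => index 12.
Insert 868: h=14, slots 14,15 occupied => index 16.
Insert 407: h=2, slot 2 occupied => index 3.
Table: [-, 965, 288, 407, -, 875, -, -, 561, -, -, 230, 318, 100, 885, 256, 868]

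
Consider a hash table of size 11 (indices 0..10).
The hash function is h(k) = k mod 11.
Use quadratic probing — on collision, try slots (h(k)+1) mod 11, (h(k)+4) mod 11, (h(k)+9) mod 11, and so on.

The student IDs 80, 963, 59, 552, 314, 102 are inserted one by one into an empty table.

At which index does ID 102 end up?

1

Insert 80: h=3, slot 3 empty => index 3.
Insert 963: h=6, slot 6 empty => index 6.
Insert 59: h=4, slot 4 empty => index 4.
Insert 552: h=2, slot 2 empty => index 2.
Insert 314: h=6, slot 6 occupied => index 7.
Insert 102: h=3, slots 3,4,7 occupied => index 1.
Table: [∅, 102, 552, 80, 59, ∅, 963, 314, ∅, ∅, ∅]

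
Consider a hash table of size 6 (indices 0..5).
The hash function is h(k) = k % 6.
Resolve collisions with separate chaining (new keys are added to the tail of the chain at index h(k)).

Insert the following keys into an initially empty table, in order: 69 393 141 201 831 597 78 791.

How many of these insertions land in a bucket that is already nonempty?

5

69 -> bucket 3
393 -> bucket 3 (collision)
141 -> bucket 3 (collision)
201 -> bucket 3 (collision)
831 -> bucket 3 (collision)
597 -> bucket 3 (collision)
78 -> bucket 0
791 -> bucket 5
Final buckets:
0: 78
1: _
2: _
3: 69 -> 393 -> 141 -> 201 -> 831 -> 597
4: _
5: 791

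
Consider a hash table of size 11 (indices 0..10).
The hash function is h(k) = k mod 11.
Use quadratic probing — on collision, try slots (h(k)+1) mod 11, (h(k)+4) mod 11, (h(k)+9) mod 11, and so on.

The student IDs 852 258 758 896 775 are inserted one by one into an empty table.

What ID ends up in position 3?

775

852: h=5 -> slot 5
258: h=5, probe 5,6 -> slot 6
758: h=10 -> slot 10
896: h=5, probe 5,6,9 -> slot 9
775: h=5, probe 5,6,9,3 -> slot 3
Table: [., ., ., 775, ., 852, 258, ., ., 896, 758]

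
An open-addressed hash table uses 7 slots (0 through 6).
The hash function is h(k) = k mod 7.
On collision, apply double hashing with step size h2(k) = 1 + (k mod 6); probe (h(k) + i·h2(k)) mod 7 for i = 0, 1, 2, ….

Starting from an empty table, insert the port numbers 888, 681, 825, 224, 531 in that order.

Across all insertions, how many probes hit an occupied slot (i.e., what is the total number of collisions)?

4

888 hashes to 6; slot 6 is free → place at 6.
681 hashes to 2; slot 2 is free → place at 2.
825 hashes to 6, h2=4; 6 taken → place at 3.
224 hashes to 0; slot 0 is free → place at 0.
531 hashes to 6, h2=4; 6,3,0 taken → place at 4.
Table: [224, —, 681, 825, 531, —, 888]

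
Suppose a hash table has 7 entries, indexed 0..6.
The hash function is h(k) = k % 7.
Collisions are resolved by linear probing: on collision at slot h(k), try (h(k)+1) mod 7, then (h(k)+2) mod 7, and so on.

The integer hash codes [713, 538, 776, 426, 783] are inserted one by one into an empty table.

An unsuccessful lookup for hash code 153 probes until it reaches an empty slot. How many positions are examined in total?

713: h=6 => slot 6
538: h=6, probe 6,0 => slot 0
776: h=6, probe 6,0,1 => slot 1
426: h=6, probe 6,0,1,2 => slot 2
783: h=6, probe 6,0,1,2,3 => slot 3
Table: [538, 776, 426, 783, ., ., 713]
Lookup 153: h=6, probe 6,0,1,2,3,4 → slot 4 empty, not found.

6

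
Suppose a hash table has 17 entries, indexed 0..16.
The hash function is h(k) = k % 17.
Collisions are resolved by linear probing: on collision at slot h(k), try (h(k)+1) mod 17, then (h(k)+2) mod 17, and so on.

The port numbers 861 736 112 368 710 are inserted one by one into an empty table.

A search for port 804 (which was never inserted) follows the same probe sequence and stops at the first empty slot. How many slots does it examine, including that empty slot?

2

861: h=11 -> slot 11
736: h=5 -> slot 5
112: h=10 -> slot 10
368: h=11, probe 11,12 -> slot 12
710: h=13 -> slot 13
Table: [., ., ., ., ., 736, ., ., ., ., 112, 861, 368, 710, ., ., .]
Lookup 804: h=5, probe 5,6 → slot 6 empty, not found.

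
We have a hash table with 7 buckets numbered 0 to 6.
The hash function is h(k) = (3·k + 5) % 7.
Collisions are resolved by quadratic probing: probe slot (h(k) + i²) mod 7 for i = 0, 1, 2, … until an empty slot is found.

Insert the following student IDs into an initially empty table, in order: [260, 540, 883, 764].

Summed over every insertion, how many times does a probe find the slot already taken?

6

Insert 260: h=1, slot 1 empty -> index 1.
Insert 540: h=1, slot 1 occupied -> index 2.
Insert 883: h=1, slots 1,2 occupied -> index 5.
Insert 764: h=1, slots 1,2,5 occupied -> index 3.
Table: [., 260, 540, 764, ., 883, .]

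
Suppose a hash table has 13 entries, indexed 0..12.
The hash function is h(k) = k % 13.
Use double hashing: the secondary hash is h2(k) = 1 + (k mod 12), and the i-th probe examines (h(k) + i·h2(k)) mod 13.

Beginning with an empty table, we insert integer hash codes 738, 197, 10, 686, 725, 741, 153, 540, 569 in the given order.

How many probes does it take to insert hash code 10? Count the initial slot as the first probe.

2

Insert 738: h=10, slot 10 empty => index 10.
Insert 197: h=2, slot 2 empty => index 2.
Insert 10: h=10, h2=11, slot 10 occupied => index 8.
Insert 686: h=10, h2=3, slot 10 occupied => index 0.
Insert 725: h=10, h2=6, slot 10 occupied => index 3.
Insert 741: h=0, h2=10, slots 0,10 occupied => index 7.
Insert 153: h=10, h2=10, slots 10,7 occupied => index 4.
Insert 540: h=7, h2=1, slots 7,8 occupied => index 9.
Insert 569: h=10, h2=6, slots 10,3,9,2,8 occupied => index 1.
Table: [686, 569, 197, 725, 153, ., ., 741, 10, 540, 738, ., .]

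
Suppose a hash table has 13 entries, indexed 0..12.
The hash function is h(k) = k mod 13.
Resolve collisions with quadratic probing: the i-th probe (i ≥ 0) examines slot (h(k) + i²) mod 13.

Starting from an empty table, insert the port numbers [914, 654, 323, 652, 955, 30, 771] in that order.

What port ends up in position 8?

30

914 hashes to 4; slot 4 is free -> place at 4.
654 hashes to 4; 4 taken -> place at 5.
323 hashes to 11; slot 11 is free -> place at 11.
652 hashes to 2; slot 2 is free -> place at 2.
955 hashes to 6; slot 6 is free -> place at 6.
30 hashes to 4; 4,5 taken -> place at 8.
771 hashes to 4; 4,5,8 taken -> place at 0.
Table: [771, ∅, 652, ∅, 914, 654, 955, ∅, 30, ∅, ∅, 323, ∅]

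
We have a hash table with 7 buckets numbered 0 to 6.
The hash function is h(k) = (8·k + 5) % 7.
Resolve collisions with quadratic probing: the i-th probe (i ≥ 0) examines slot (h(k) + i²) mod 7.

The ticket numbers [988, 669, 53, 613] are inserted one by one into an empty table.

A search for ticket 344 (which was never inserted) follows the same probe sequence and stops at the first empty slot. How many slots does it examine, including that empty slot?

Insert 988: h=6, slot 6 empty => index 6.
Insert 669: h=2, slot 2 empty => index 2.
Insert 53: h=2, slot 2 occupied => index 3.
Insert 613: h=2, slots 2,3,6 occupied => index 4.
Table: [_, _, 669, 53, 613, _, 988]
Lookup 344: h=6, probe 6,0 → slot 0 empty, not found.

2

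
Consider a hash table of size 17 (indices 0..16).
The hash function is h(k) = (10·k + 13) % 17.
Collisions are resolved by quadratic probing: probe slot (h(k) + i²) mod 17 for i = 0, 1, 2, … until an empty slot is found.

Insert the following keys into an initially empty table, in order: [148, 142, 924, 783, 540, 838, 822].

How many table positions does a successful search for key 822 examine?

Insert 148: h=14, slot 14 empty -> index 14.
Insert 142: h=5, slot 5 empty -> index 5.
Insert 924: h=5, slot 5 occupied -> index 6.
Insert 783: h=6, slot 6 occupied -> index 7.
Insert 540: h=7, slot 7 occupied -> index 8.
Insert 838: h=12, slot 12 empty -> index 12.
Insert 822: h=5, slots 5,6 occupied -> index 9.
Table: [., ., ., ., ., 142, 924, 783, 540, 822, ., ., 838, ., 148, ., .]
Lookup 822: h=5, probe 5,6,9 → found at 9.

3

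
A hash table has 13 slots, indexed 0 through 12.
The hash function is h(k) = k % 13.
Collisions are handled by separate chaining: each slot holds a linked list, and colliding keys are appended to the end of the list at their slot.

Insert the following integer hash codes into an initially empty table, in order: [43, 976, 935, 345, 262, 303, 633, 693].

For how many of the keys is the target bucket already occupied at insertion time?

2

Insert 43: h=4, bucket 4 empty -> new chain.
Insert 976: h=1, bucket 1 empty -> new chain.
Insert 935: h=12, bucket 12 empty -> new chain.
Insert 345: h=7, bucket 7 empty -> new chain.
Insert 262: h=2, bucket 2 empty -> new chain.
Insert 303: h=4, bucket 4 nonempty -> append to chain.
Insert 633: h=9, bucket 9 empty -> new chain.
Insert 693: h=4, bucket 4 nonempty -> append to chain.
Final buckets:
0: ∅
1: 976
2: 262
3: ∅
4: 43 -> 303 -> 693
5: ∅
6: ∅
7: 345
8: ∅
9: 633
10: ∅
11: ∅
12: 935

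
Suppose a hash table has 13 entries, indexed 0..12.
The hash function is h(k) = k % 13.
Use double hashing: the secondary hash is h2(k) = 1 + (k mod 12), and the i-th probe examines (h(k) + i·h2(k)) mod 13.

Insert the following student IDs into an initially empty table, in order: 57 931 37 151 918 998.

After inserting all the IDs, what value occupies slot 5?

57

57: h=5 → slot 5
931: h=8 → slot 8
37: h=11 → slot 11
151: h=8, h2=8, probe 8,3 → slot 3
918: h=8, h2=7, probe 8,2 → slot 2
998: h=10 → slot 10
Table: [-, -, 918, 151, -, 57, -, -, 931, -, 998, 37, -]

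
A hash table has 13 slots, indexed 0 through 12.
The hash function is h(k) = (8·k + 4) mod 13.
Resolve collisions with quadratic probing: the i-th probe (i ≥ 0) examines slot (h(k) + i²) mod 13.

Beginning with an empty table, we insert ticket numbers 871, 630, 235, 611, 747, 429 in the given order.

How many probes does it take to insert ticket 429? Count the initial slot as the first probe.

Insert 871: h=4, slot 4 empty => index 4.
Insert 630: h=0, slot 0 empty => index 0.
Insert 235: h=12, slot 12 empty => index 12.
Insert 611: h=4, slot 4 occupied => index 5.
Insert 747: h=0, slot 0 occupied => index 1.
Insert 429: h=4, slots 4,5 occupied => index 8.
Table: [630, 747, ∅, ∅, 871, 611, ∅, ∅, 429, ∅, ∅, ∅, 235]

3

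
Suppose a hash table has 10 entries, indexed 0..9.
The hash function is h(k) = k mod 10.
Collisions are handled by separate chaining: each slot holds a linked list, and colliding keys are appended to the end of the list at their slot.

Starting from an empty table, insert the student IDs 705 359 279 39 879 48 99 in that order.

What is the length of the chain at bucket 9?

705 -> bucket 5
359 -> bucket 9
279 -> bucket 9 (collision)
39 -> bucket 9 (collision)
879 -> bucket 9 (collision)
48 -> bucket 8
99 -> bucket 9 (collision)
Final buckets:
0: —
1: —
2: —
3: —
4: —
5: 705
6: —
7: —
8: 48
9: 359 -> 279 -> 39 -> 879 -> 99

5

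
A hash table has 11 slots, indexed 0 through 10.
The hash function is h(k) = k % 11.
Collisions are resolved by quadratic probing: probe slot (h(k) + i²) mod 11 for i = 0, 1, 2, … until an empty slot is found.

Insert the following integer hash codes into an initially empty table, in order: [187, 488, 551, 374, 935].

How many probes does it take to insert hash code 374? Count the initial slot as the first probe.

4

187 hashes to 0; slot 0 is free → place at 0.
488 hashes to 4; slot 4 is free → place at 4.
551 hashes to 1; slot 1 is free → place at 1.
374 hashes to 0; 0,1,4 taken → place at 9.
935 hashes to 0; 0,1,4,9 taken → place at 5.
Table: [187, 551, ., ., 488, 935, ., ., ., 374, .]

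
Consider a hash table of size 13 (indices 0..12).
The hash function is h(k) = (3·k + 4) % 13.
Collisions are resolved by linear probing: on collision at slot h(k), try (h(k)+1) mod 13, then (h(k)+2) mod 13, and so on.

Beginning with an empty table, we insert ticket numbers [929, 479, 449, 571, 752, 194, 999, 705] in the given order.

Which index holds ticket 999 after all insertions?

3

Insert 929: h=9, slot 9 empty → index 9.
Insert 479: h=11, slot 11 empty → index 11.
Insert 449: h=12, slot 12 empty → index 12.
Insert 571: h=1, slot 1 empty → index 1.
Insert 752: h=11, slots 11,12 occupied → index 0.
Insert 194: h=1, slot 1 occupied → index 2.
Insert 999: h=11, slots 11,12,0,1,2 occupied → index 3.
Insert 705: h=0, slots 0,1,2,3 occupied → index 4.
Table: [752, 571, 194, 999, 705, _, _, _, _, 929, _, 479, 449]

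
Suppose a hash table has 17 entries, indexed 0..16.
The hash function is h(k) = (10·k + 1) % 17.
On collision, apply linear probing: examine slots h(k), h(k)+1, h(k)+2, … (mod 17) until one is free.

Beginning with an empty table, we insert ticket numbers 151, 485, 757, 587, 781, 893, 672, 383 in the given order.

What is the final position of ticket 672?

151: h=15 -> slot 15
485: h=6 -> slot 6
757: h=6, probe 6,7 -> slot 7
587: h=6, probe 6,7,8 -> slot 8
781: h=8, probe 8,9 -> slot 9
893: h=6, probe 6,7,8,9,10 -> slot 10
672: h=6, probe 6,7,8,9,10,11 -> slot 11
383: h=6, probe 6,7,8,9,10,11,12 -> slot 12
Table: [∅, ∅, ∅, ∅, ∅, ∅, 485, 757, 587, 781, 893, 672, 383, ∅, ∅, 151, ∅]

11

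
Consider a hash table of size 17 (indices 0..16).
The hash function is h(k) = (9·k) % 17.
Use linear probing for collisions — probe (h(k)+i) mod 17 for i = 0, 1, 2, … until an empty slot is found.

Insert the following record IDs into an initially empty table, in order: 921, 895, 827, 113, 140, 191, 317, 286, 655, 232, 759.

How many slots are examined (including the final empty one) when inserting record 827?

2

921 hashes to 10; slot 10 is free → place at 10.
895 hashes to 14; slot 14 is free → place at 14.
827 hashes to 14; 14 taken → place at 15.
113 hashes to 14; 14,15 taken → place at 16.
140 hashes to 2; slot 2 is free → place at 2.
191 hashes to 2; 2 taken → place at 3.
317 hashes to 14; 14,15,16 taken → place at 0.
286 hashes to 7; slot 7 is free → place at 7.
655 hashes to 13; slot 13 is free → place at 13.
232 hashes to 14; 14,15,16,0 taken → place at 1.
759 hashes to 14; 14,15,16,0,1,2,3 taken → place at 4.
Table: [317, 232, 140, 191, 759, -, -, 286, -, -, 921, -, -, 655, 895, 827, 113]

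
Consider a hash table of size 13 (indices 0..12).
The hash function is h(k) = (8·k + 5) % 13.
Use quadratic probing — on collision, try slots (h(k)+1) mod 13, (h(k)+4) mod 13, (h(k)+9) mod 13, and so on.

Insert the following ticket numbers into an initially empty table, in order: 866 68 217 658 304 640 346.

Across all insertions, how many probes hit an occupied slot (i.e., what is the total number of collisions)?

866 hashes to 4; slot 4 is free → place at 4.
68 hashes to 3; slot 3 is free → place at 3.
217 hashes to 12; slot 12 is free → place at 12.
658 hashes to 4; 4 taken → place at 5.
304 hashes to 6; slot 6 is free → place at 6.
640 hashes to 3; 3,4 taken → place at 7.
346 hashes to 4; 4,5 taken → place at 8.
Table: [—, —, —, 68, 866, 658, 304, 640, 346, —, —, —, 217]

5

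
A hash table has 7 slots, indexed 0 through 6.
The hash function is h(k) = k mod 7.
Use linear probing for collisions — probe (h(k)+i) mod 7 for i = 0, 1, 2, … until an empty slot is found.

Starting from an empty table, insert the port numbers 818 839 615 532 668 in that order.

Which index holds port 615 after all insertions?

818 hashes to 6; slot 6 is free => place at 6.
839 hashes to 6; 6 taken => place at 0.
615 hashes to 6; 6,0 taken => place at 1.
532 hashes to 0; 0,1 taken => place at 2.
668 hashes to 3; slot 3 is free => place at 3.
Table: [839, 615, 532, 668, ., ., 818]

1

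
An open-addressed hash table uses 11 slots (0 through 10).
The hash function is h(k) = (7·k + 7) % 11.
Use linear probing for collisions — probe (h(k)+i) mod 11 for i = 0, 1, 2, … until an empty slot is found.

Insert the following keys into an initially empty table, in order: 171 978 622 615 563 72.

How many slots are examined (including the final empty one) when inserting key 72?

171: h=5 → slot 5
978: h=0 → slot 0
622: h=5, probe 5,6 → slot 6
615: h=0, probe 0,1 → slot 1
563: h=10 → slot 10
72: h=5, probe 5,6,7 → slot 7
Table: [978, 615, _, _, _, 171, 622, 72, _, _, 563]

3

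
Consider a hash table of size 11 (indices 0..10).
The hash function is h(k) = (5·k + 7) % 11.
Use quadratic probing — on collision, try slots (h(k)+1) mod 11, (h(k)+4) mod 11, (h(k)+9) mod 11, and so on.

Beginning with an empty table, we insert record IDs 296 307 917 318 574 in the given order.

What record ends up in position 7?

574

296 hashes to 2; slot 2 is free -> place at 2.
307 hashes to 2; 2 taken -> place at 3.
917 hashes to 5; slot 5 is free -> place at 5.
318 hashes to 2; 2,3 taken -> place at 6.
574 hashes to 6; 6 taken -> place at 7.
Table: [-, -, 296, 307, -, 917, 318, 574, -, -, -]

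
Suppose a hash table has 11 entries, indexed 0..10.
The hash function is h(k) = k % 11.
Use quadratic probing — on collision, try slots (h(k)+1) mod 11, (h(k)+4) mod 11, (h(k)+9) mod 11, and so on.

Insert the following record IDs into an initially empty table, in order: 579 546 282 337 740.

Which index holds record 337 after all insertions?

579: h=7 -> slot 7
546: h=7, probe 7,8 -> slot 8
282: h=7, probe 7,8,0 -> slot 0
337: h=7, probe 7,8,0,5 -> slot 5
740: h=3 -> slot 3
Table: [282, ., ., 740, ., 337, ., 579, 546, ., .]

5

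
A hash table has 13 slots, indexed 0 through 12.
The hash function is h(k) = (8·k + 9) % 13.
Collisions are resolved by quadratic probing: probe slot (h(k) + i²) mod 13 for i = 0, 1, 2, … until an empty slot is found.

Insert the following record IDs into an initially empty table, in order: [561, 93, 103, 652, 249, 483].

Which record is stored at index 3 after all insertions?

652

561 hashes to 12; slot 12 is free → place at 12.
93 hashes to 12; 12 taken → place at 0.
103 hashes to 1; slot 1 is free → place at 1.
652 hashes to 12; 12,0 taken → place at 3.
249 hashes to 12; 12,0,3 taken → place at 8.
483 hashes to 12; 12,0,3,8 taken → place at 2.
Table: [93, 103, 483, 652, ., ., ., ., 249, ., ., ., 561]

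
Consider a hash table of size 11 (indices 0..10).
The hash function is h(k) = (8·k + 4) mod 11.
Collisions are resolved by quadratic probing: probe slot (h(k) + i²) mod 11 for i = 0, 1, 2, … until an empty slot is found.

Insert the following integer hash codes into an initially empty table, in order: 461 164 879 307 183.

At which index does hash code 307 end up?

Insert 461: h=7, slot 7 empty → index 7.
Insert 164: h=7, slot 7 occupied → index 8.
Insert 879: h=7, slots 7,8 occupied → index 0.
Insert 307: h=7, slots 7,8,0 occupied → index 5.
Insert 183: h=5, slot 5 occupied → index 6.
Table: [879, ∅, ∅, ∅, ∅, 307, 183, 461, 164, ∅, ∅]

5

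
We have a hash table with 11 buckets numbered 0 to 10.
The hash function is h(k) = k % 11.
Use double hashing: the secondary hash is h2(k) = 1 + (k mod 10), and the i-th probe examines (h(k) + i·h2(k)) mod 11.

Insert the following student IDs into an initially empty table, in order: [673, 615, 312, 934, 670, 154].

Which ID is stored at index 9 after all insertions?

934

673 hashes to 2; slot 2 is free -> place at 2.
615 hashes to 10; slot 10 is free -> place at 10.
312 hashes to 4; slot 4 is free -> place at 4.
934 hashes to 10, h2=5; 10,4 taken -> place at 9.
670 hashes to 10, h2=1; 10 taken -> place at 0.
154 hashes to 0, h2=5; 0 taken -> place at 5.
Table: [670, _, 673, _, 312, 154, _, _, _, 934, 615]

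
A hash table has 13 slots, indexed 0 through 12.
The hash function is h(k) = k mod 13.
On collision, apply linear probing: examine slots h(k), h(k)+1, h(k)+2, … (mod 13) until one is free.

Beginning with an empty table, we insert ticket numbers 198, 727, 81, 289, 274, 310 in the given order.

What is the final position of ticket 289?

5

Insert 198: h=3, slot 3 empty → index 3.
Insert 727: h=12, slot 12 empty → index 12.
Insert 81: h=3, slot 3 occupied → index 4.
Insert 289: h=3, slots 3,4 occupied → index 5.
Insert 274: h=1, slot 1 empty → index 1.
Insert 310: h=11, slot 11 empty → index 11.
Table: [_, 274, _, 198, 81, 289, _, _, _, _, _, 310, 727]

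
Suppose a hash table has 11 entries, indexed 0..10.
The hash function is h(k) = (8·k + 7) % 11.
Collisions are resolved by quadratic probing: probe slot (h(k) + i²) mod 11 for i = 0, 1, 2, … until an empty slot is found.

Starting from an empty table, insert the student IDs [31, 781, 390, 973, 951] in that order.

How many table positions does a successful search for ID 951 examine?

4

31 hashes to 2; slot 2 is free -> place at 2.
781 hashes to 7; slot 7 is free -> place at 7.
390 hashes to 3; slot 3 is free -> place at 3.
973 hashes to 3; 3 taken -> place at 4.
951 hashes to 3; 3,4,7 taken -> place at 1.
Table: [∅, 951, 31, 390, 973, ∅, ∅, 781, ∅, ∅, ∅]
Lookup 951: h=3, probe 3,4,7,1 → found at 1.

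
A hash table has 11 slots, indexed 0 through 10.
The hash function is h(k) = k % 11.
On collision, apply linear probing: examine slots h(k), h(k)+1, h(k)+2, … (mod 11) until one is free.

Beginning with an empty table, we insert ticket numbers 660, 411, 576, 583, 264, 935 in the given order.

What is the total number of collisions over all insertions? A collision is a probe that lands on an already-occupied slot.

7

660 hashes to 0; slot 0 is free => place at 0.
411 hashes to 4; slot 4 is free => place at 4.
576 hashes to 4; 4 taken => place at 5.
583 hashes to 0; 0 taken => place at 1.
264 hashes to 0; 0,1 taken => place at 2.
935 hashes to 0; 0,1,2 taken => place at 3.
Table: [660, 583, 264, 935, 411, 576, ., ., ., ., .]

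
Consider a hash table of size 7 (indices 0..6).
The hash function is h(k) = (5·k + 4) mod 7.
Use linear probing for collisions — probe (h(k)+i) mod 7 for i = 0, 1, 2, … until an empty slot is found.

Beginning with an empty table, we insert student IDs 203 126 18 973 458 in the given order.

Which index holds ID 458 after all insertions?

Insert 203: h=4, slot 4 empty -> index 4.
Insert 126: h=4, slot 4 occupied -> index 5.
Insert 18: h=3, slot 3 empty -> index 3.
Insert 973: h=4, slots 4,5 occupied -> index 6.
Insert 458: h=5, slots 5,6 occupied -> index 0.
Table: [458, _, _, 18, 203, 126, 973]

0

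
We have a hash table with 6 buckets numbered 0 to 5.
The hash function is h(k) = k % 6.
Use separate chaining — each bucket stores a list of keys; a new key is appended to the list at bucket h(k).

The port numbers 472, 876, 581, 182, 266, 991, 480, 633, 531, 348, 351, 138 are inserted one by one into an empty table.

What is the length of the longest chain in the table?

4

472 → bucket 4
876 → bucket 0
581 → bucket 5
182 → bucket 2
266 → bucket 2 (collision)
991 → bucket 1
480 → bucket 0 (collision)
633 → bucket 3
531 → bucket 3 (collision)
348 → bucket 0 (collision)
351 → bucket 3 (collision)
138 → bucket 0 (collision)
Final buckets:
0: 876 -> 480 -> 348 -> 138
1: 991
2: 182 -> 266
3: 633 -> 531 -> 351
4: 472
5: 581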